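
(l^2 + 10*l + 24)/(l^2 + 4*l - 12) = (l + 4)/(l - 2)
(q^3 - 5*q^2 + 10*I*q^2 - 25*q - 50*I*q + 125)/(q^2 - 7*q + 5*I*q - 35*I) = (q^2 + 5*q*(-1 + I) - 25*I)/(q - 7)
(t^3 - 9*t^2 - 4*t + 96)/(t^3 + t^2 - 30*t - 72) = (t^2 - 12*t + 32)/(t^2 - 2*t - 24)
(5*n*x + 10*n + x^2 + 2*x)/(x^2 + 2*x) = (5*n + x)/x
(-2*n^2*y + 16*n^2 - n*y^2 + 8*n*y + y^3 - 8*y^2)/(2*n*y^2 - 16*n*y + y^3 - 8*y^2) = (-2*n^2 - n*y + y^2)/(y*(2*n + y))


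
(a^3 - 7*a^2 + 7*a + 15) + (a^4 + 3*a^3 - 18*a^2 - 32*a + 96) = a^4 + 4*a^3 - 25*a^2 - 25*a + 111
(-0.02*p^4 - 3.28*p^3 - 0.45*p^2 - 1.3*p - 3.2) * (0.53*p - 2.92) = -0.0106*p^5 - 1.68*p^4 + 9.3391*p^3 + 0.625*p^2 + 2.1*p + 9.344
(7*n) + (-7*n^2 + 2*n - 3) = -7*n^2 + 9*n - 3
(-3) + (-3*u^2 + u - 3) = -3*u^2 + u - 6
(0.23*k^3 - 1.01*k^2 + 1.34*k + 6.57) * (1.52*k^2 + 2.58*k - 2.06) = 0.3496*k^5 - 0.9418*k^4 - 1.0428*k^3 + 15.5242*k^2 + 14.1902*k - 13.5342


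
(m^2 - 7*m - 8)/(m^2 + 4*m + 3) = (m - 8)/(m + 3)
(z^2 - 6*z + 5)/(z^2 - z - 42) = (-z^2 + 6*z - 5)/(-z^2 + z + 42)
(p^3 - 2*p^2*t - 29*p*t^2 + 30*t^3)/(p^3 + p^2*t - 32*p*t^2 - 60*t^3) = (p - t)/(p + 2*t)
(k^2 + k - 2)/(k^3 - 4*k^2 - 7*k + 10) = 1/(k - 5)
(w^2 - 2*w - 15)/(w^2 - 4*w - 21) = (w - 5)/(w - 7)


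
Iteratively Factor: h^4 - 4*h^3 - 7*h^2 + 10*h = (h)*(h^3 - 4*h^2 - 7*h + 10) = h*(h - 1)*(h^2 - 3*h - 10) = h*(h - 1)*(h + 2)*(h - 5)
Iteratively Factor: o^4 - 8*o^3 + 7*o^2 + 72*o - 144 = (o - 3)*(o^3 - 5*o^2 - 8*o + 48) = (o - 4)*(o - 3)*(o^2 - o - 12) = (o - 4)*(o - 3)*(o + 3)*(o - 4)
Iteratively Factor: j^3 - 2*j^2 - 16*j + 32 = (j + 4)*(j^2 - 6*j + 8) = (j - 2)*(j + 4)*(j - 4)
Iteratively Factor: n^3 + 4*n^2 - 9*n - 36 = (n + 3)*(n^2 + n - 12) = (n + 3)*(n + 4)*(n - 3)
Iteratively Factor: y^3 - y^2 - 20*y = (y + 4)*(y^2 - 5*y) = (y - 5)*(y + 4)*(y)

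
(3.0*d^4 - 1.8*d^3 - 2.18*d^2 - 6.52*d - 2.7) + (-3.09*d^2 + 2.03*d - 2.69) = 3.0*d^4 - 1.8*d^3 - 5.27*d^2 - 4.49*d - 5.39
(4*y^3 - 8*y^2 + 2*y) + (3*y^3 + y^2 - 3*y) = 7*y^3 - 7*y^2 - y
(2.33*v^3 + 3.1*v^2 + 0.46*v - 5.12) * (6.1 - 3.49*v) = -8.1317*v^4 + 3.394*v^3 + 17.3046*v^2 + 20.6748*v - 31.232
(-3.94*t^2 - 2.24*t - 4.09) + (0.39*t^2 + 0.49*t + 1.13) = -3.55*t^2 - 1.75*t - 2.96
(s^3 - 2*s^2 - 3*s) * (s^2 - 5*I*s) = s^5 - 2*s^4 - 5*I*s^4 - 3*s^3 + 10*I*s^3 + 15*I*s^2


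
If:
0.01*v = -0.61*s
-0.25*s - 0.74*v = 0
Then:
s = 0.00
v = 0.00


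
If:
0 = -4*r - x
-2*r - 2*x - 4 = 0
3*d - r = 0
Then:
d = 2/9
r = 2/3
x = -8/3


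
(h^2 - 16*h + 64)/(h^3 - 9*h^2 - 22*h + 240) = (h - 8)/(h^2 - h - 30)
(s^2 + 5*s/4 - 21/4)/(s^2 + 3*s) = (s - 7/4)/s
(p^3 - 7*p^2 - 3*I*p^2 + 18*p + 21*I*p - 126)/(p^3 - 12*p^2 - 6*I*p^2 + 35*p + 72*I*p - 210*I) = (p + 3*I)/(p - 5)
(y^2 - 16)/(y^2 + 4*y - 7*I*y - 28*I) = (y - 4)/(y - 7*I)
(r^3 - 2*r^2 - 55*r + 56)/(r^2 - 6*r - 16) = (r^2 + 6*r - 7)/(r + 2)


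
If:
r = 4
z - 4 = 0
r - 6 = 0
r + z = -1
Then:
No Solution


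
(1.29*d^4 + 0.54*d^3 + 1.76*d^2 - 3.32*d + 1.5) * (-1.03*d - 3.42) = -1.3287*d^5 - 4.968*d^4 - 3.6596*d^3 - 2.5996*d^2 + 9.8094*d - 5.13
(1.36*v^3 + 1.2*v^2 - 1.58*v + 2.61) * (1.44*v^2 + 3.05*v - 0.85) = 1.9584*v^5 + 5.876*v^4 + 0.2288*v^3 - 2.0806*v^2 + 9.3035*v - 2.2185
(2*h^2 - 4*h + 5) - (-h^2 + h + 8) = 3*h^2 - 5*h - 3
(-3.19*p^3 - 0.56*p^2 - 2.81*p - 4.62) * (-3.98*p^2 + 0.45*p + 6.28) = 12.6962*p^5 + 0.7933*p^4 - 9.1014*p^3 + 13.6063*p^2 - 19.7258*p - 29.0136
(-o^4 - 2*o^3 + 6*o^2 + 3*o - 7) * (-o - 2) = o^5 + 4*o^4 - 2*o^3 - 15*o^2 + o + 14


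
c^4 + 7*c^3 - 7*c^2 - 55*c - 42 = (c - 3)*(c + 1)*(c + 2)*(c + 7)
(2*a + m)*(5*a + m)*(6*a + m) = 60*a^3 + 52*a^2*m + 13*a*m^2 + m^3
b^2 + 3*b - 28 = (b - 4)*(b + 7)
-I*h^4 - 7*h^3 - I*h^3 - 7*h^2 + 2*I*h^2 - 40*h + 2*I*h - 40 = (h - 5*I)*(h - 4*I)*(h + 2*I)*(-I*h - I)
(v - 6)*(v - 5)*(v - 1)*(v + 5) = v^4 - 7*v^3 - 19*v^2 + 175*v - 150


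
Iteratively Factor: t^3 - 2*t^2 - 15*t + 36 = (t - 3)*(t^2 + t - 12) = (t - 3)*(t + 4)*(t - 3)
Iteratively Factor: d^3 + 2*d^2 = (d)*(d^2 + 2*d) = d*(d + 2)*(d)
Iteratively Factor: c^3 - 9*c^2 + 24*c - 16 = (c - 4)*(c^2 - 5*c + 4) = (c - 4)^2*(c - 1)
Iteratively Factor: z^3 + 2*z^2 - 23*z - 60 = (z + 3)*(z^2 - z - 20) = (z + 3)*(z + 4)*(z - 5)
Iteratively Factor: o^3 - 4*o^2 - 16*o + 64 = (o - 4)*(o^2 - 16) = (o - 4)^2*(o + 4)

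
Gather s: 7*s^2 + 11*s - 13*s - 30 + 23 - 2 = 7*s^2 - 2*s - 9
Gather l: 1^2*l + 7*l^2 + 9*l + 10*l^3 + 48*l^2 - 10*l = 10*l^3 + 55*l^2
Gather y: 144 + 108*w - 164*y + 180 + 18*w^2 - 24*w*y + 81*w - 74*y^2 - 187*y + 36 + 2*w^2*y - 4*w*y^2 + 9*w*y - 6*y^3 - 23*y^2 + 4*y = 18*w^2 + 189*w - 6*y^3 + y^2*(-4*w - 97) + y*(2*w^2 - 15*w - 347) + 360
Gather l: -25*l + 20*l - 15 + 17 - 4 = -5*l - 2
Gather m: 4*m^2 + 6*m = 4*m^2 + 6*m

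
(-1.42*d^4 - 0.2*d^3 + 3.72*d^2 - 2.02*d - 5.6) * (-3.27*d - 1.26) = 4.6434*d^5 + 2.4432*d^4 - 11.9124*d^3 + 1.9182*d^2 + 20.8572*d + 7.056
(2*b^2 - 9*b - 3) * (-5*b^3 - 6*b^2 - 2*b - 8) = -10*b^5 + 33*b^4 + 65*b^3 + 20*b^2 + 78*b + 24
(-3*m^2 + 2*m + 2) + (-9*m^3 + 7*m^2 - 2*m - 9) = -9*m^3 + 4*m^2 - 7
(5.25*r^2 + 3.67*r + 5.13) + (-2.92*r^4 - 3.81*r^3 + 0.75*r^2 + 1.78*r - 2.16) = -2.92*r^4 - 3.81*r^3 + 6.0*r^2 + 5.45*r + 2.97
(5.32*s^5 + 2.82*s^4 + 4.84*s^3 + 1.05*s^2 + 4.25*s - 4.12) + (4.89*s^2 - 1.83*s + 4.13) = 5.32*s^5 + 2.82*s^4 + 4.84*s^3 + 5.94*s^2 + 2.42*s + 0.00999999999999979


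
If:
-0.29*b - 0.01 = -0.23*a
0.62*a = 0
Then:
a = 0.00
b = -0.03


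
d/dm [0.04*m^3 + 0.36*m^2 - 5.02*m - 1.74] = 0.12*m^2 + 0.72*m - 5.02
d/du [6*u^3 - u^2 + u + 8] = 18*u^2 - 2*u + 1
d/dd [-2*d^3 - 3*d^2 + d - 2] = -6*d^2 - 6*d + 1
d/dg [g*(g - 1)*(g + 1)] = 3*g^2 - 1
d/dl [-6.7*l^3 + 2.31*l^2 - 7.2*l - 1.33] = -20.1*l^2 + 4.62*l - 7.2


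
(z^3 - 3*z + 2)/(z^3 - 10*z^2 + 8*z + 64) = (z^2 - 2*z + 1)/(z^2 - 12*z + 32)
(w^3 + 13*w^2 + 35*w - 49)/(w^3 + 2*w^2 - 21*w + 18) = (w^2 + 14*w + 49)/(w^2 + 3*w - 18)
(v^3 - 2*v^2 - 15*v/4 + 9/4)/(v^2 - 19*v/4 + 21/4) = (4*v^2 + 4*v - 3)/(4*v - 7)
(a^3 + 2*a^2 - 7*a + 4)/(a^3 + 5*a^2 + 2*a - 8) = (a - 1)/(a + 2)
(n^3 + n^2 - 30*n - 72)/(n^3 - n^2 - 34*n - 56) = (n^2 - 3*n - 18)/(n^2 - 5*n - 14)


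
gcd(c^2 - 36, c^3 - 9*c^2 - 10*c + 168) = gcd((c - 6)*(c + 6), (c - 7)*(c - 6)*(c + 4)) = c - 6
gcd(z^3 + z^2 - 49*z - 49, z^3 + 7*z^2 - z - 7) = z^2 + 8*z + 7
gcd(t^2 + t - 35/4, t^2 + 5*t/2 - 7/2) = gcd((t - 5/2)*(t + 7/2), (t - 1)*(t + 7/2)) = t + 7/2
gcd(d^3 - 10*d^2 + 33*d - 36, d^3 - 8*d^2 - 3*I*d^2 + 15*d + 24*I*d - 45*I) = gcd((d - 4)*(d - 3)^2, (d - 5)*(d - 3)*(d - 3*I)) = d - 3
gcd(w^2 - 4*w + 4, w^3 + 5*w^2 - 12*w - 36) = 1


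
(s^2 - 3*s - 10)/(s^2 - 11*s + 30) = (s + 2)/(s - 6)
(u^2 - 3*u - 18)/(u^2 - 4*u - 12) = (u + 3)/(u + 2)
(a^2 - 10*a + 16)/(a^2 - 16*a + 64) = (a - 2)/(a - 8)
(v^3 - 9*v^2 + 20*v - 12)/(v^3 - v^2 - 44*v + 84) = (v - 1)/(v + 7)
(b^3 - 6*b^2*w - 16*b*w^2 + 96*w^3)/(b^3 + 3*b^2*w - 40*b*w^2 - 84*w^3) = (b^2 - 16*w^2)/(b^2 + 9*b*w + 14*w^2)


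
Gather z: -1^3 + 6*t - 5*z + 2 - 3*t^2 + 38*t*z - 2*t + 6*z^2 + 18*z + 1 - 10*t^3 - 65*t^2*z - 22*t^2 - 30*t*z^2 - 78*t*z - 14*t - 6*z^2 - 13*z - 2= -10*t^3 - 25*t^2 - 30*t*z^2 - 10*t + z*(-65*t^2 - 40*t)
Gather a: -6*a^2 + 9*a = -6*a^2 + 9*a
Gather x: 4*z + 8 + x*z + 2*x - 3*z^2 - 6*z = x*(z + 2) - 3*z^2 - 2*z + 8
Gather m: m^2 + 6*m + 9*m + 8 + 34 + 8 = m^2 + 15*m + 50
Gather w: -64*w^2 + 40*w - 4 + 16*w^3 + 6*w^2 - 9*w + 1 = 16*w^3 - 58*w^2 + 31*w - 3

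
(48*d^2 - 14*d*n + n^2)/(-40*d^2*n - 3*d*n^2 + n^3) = (-6*d + n)/(n*(5*d + n))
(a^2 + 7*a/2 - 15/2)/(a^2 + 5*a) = (a - 3/2)/a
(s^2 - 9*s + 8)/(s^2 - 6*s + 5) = (s - 8)/(s - 5)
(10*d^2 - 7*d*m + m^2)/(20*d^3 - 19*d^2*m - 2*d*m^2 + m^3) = (2*d - m)/(4*d^2 - 3*d*m - m^2)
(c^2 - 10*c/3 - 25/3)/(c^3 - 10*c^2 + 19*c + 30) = (c + 5/3)/(c^2 - 5*c - 6)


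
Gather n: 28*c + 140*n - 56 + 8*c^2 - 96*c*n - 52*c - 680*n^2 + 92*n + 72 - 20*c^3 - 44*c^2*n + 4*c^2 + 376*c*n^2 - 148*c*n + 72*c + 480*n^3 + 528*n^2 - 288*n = -20*c^3 + 12*c^2 + 48*c + 480*n^3 + n^2*(376*c - 152) + n*(-44*c^2 - 244*c - 56) + 16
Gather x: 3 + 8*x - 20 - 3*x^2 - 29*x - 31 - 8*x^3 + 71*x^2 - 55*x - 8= -8*x^3 + 68*x^2 - 76*x - 56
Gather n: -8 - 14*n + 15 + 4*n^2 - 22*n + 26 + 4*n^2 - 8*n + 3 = 8*n^2 - 44*n + 36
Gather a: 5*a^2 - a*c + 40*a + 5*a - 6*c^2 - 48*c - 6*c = 5*a^2 + a*(45 - c) - 6*c^2 - 54*c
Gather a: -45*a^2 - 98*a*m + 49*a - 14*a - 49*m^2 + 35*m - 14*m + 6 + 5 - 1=-45*a^2 + a*(35 - 98*m) - 49*m^2 + 21*m + 10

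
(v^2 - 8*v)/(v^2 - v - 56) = v/(v + 7)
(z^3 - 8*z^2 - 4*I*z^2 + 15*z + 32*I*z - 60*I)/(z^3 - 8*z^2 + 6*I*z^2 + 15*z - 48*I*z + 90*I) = (z - 4*I)/(z + 6*I)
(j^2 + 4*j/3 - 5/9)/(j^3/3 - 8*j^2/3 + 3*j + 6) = (9*j^2 + 12*j - 5)/(3*(j^3 - 8*j^2 + 9*j + 18))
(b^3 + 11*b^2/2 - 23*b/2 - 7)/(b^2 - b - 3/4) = 2*(b^2 + 5*b - 14)/(2*b - 3)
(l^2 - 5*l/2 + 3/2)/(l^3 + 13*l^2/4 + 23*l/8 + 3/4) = 4*(2*l^2 - 5*l + 3)/(8*l^3 + 26*l^2 + 23*l + 6)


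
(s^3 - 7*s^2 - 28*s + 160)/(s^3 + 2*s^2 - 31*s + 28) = (s^2 - 3*s - 40)/(s^2 + 6*s - 7)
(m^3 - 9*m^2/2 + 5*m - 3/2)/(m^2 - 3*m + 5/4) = 2*(m^2 - 4*m + 3)/(2*m - 5)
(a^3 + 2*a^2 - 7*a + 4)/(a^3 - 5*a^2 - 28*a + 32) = (a - 1)/(a - 8)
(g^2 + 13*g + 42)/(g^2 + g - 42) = (g + 6)/(g - 6)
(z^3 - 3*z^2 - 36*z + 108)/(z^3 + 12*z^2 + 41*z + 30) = (z^2 - 9*z + 18)/(z^2 + 6*z + 5)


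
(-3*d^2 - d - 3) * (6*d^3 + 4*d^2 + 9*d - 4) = -18*d^5 - 18*d^4 - 49*d^3 - 9*d^2 - 23*d + 12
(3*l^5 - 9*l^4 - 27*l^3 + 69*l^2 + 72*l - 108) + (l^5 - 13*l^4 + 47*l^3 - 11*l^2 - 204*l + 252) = 4*l^5 - 22*l^4 + 20*l^3 + 58*l^2 - 132*l + 144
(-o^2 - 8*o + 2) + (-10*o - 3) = -o^2 - 18*o - 1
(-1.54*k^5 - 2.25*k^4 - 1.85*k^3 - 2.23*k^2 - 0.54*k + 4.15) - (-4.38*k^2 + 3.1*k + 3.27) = -1.54*k^5 - 2.25*k^4 - 1.85*k^3 + 2.15*k^2 - 3.64*k + 0.88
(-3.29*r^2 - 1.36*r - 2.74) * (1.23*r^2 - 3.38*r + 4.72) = -4.0467*r^4 + 9.4474*r^3 - 14.3022*r^2 + 2.842*r - 12.9328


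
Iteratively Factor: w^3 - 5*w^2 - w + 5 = (w - 5)*(w^2 - 1) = (w - 5)*(w - 1)*(w + 1)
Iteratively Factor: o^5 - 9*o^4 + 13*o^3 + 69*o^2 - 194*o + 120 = (o - 2)*(o^4 - 7*o^3 - o^2 + 67*o - 60) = (o - 4)*(o - 2)*(o^3 - 3*o^2 - 13*o + 15) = (o - 4)*(o - 2)*(o + 3)*(o^2 - 6*o + 5) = (o - 4)*(o - 2)*(o - 1)*(o + 3)*(o - 5)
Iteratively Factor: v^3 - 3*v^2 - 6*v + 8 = (v + 2)*(v^2 - 5*v + 4) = (v - 1)*(v + 2)*(v - 4)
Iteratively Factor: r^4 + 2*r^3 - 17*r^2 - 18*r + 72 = (r + 4)*(r^3 - 2*r^2 - 9*r + 18) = (r + 3)*(r + 4)*(r^2 - 5*r + 6) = (r - 2)*(r + 3)*(r + 4)*(r - 3)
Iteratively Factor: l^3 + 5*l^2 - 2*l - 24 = (l - 2)*(l^2 + 7*l + 12) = (l - 2)*(l + 4)*(l + 3)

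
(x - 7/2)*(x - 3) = x^2 - 13*x/2 + 21/2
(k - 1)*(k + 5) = k^2 + 4*k - 5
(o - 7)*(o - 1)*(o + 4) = o^3 - 4*o^2 - 25*o + 28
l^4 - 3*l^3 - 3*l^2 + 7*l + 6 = (l - 3)*(l - 2)*(l + 1)^2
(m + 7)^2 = m^2 + 14*m + 49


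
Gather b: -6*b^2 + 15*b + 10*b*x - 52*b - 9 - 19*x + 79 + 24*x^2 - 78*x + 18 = -6*b^2 + b*(10*x - 37) + 24*x^2 - 97*x + 88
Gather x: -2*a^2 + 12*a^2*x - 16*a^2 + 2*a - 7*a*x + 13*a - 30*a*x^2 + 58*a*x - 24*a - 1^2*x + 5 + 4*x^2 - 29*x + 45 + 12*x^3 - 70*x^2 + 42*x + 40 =-18*a^2 - 9*a + 12*x^3 + x^2*(-30*a - 66) + x*(12*a^2 + 51*a + 12) + 90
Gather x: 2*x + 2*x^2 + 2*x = 2*x^2 + 4*x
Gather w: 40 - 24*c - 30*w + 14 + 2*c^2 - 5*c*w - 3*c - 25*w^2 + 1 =2*c^2 - 27*c - 25*w^2 + w*(-5*c - 30) + 55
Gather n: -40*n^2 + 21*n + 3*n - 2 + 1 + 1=-40*n^2 + 24*n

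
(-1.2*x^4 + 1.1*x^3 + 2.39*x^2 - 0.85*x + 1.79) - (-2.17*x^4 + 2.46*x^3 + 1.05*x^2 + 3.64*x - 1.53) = 0.97*x^4 - 1.36*x^3 + 1.34*x^2 - 4.49*x + 3.32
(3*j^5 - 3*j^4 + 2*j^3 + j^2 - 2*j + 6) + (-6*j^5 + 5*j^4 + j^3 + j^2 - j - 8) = -3*j^5 + 2*j^4 + 3*j^3 + 2*j^2 - 3*j - 2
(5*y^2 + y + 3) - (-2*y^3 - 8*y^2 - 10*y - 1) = 2*y^3 + 13*y^2 + 11*y + 4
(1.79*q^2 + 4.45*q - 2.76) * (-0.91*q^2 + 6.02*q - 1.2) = -1.6289*q^4 + 6.7263*q^3 + 27.1526*q^2 - 21.9552*q + 3.312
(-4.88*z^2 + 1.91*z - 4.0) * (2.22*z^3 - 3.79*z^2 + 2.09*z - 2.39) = -10.8336*z^5 + 22.7354*z^4 - 26.3181*z^3 + 30.8151*z^2 - 12.9249*z + 9.56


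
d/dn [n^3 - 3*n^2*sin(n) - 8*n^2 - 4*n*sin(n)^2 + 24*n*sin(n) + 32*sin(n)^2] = -3*n^2*cos(n) + 3*n^2 - 6*n*sin(n) - 4*n*sin(2*n) + 24*n*cos(n) - 16*n - 4*sin(n)^2 + 24*sin(n) + 32*sin(2*n)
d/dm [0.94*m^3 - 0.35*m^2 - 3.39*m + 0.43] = 2.82*m^2 - 0.7*m - 3.39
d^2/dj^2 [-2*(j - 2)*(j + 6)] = -4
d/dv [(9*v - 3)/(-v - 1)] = -12/(v + 1)^2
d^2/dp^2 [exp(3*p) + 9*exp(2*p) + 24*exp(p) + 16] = (9*exp(2*p) + 36*exp(p) + 24)*exp(p)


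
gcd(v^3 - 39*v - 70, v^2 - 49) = v - 7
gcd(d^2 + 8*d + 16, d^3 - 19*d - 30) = 1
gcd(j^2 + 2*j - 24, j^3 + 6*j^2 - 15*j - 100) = j - 4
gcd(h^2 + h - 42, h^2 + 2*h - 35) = h + 7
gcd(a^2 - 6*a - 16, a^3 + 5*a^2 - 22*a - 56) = a + 2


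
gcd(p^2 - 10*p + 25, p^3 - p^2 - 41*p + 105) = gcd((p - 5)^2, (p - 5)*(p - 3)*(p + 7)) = p - 5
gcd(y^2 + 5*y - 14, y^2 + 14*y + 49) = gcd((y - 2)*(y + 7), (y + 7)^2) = y + 7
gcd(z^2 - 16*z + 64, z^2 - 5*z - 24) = z - 8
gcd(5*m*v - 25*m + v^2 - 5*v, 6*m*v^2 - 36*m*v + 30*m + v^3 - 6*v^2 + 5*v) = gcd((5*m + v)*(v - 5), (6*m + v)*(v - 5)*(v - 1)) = v - 5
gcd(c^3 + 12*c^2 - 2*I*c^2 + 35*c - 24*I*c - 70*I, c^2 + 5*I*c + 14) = c - 2*I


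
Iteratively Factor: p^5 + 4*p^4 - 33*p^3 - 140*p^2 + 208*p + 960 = (p - 5)*(p^4 + 9*p^3 + 12*p^2 - 80*p - 192) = (p - 5)*(p + 4)*(p^3 + 5*p^2 - 8*p - 48) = (p - 5)*(p + 4)^2*(p^2 + p - 12) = (p - 5)*(p - 3)*(p + 4)^2*(p + 4)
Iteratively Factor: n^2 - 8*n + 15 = (n - 5)*(n - 3)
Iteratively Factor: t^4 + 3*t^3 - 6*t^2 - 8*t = (t)*(t^3 + 3*t^2 - 6*t - 8) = t*(t + 4)*(t^2 - t - 2) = t*(t - 2)*(t + 4)*(t + 1)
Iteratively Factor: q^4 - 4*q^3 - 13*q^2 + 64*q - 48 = (q - 4)*(q^3 - 13*q + 12) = (q - 4)*(q - 1)*(q^2 + q - 12) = (q - 4)*(q - 3)*(q - 1)*(q + 4)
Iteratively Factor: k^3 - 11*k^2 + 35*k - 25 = (k - 1)*(k^2 - 10*k + 25) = (k - 5)*(k - 1)*(k - 5)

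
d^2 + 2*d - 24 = (d - 4)*(d + 6)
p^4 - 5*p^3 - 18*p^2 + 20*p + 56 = (p - 7)*(p - 2)*(p + 2)^2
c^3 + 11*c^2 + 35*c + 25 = (c + 1)*(c + 5)^2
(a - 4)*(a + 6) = a^2 + 2*a - 24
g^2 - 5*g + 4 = (g - 4)*(g - 1)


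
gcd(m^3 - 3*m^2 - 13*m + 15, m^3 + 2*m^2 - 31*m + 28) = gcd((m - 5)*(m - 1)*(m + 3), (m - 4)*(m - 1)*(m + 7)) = m - 1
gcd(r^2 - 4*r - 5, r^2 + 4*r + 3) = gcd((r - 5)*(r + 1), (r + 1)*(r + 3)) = r + 1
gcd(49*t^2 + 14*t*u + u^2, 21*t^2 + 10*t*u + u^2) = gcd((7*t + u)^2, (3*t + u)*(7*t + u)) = 7*t + u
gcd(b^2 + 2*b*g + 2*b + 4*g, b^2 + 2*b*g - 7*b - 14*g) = b + 2*g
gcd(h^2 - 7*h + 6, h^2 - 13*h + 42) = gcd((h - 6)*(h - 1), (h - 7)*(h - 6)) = h - 6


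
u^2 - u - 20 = (u - 5)*(u + 4)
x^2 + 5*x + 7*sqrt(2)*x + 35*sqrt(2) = (x + 5)*(x + 7*sqrt(2))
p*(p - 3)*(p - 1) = p^3 - 4*p^2 + 3*p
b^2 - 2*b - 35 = (b - 7)*(b + 5)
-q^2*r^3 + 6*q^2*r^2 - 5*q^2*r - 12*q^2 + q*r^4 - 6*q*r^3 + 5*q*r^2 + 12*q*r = (-q + r)*(r - 4)*(r - 3)*(q*r + q)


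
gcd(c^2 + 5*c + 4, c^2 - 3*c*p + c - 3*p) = c + 1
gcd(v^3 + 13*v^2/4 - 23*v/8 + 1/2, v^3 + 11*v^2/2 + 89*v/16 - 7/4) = v^2 + 15*v/4 - 1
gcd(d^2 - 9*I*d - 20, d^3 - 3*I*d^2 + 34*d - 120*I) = d^2 - 9*I*d - 20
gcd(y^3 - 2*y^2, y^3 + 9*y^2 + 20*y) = y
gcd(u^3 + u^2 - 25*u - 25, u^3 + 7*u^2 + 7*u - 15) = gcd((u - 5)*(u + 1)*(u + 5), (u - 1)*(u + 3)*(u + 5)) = u + 5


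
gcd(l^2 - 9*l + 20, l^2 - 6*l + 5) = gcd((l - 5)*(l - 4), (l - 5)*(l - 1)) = l - 5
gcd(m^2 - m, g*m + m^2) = m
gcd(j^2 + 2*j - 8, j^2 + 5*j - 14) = j - 2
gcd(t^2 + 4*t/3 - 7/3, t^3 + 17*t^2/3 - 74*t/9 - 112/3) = t + 7/3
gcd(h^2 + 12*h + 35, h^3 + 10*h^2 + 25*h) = h + 5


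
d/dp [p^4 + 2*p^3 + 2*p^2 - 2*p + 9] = 4*p^3 + 6*p^2 + 4*p - 2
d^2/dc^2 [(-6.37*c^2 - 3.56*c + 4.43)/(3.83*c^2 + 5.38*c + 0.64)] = (158.070228*c^3 + 483.584226*c^2 + 600.049164*c + 254.027032)/(56.181887*c^6 + 236.756046*c^5 + 360.735444*c^4 + 234.845608*c^3 + 60.279552*c^2 + 6.610944*c + 0.262144)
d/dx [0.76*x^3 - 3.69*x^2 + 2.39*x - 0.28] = 2.28*x^2 - 7.38*x + 2.39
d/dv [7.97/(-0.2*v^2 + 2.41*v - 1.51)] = (3.188*v - 19.2077)/(0.2*v^2 - 2.41*v + 1.51)^2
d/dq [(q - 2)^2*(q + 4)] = 3*q^2 - 12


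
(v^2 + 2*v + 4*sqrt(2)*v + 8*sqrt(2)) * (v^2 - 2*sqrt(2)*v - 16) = v^4 + 2*v^3 + 2*sqrt(2)*v^3 - 32*v^2 + 4*sqrt(2)*v^2 - 64*sqrt(2)*v - 64*v - 128*sqrt(2)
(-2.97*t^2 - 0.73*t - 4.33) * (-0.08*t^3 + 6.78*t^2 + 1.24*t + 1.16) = 0.2376*t^5 - 20.0782*t^4 - 8.2858*t^3 - 33.7078*t^2 - 6.216*t - 5.0228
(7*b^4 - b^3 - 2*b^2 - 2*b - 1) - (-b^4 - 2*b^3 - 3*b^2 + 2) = 8*b^4 + b^3 + b^2 - 2*b - 3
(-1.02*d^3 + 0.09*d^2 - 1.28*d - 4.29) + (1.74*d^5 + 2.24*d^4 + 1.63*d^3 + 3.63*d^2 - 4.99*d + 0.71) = 1.74*d^5 + 2.24*d^4 + 0.61*d^3 + 3.72*d^2 - 6.27*d - 3.58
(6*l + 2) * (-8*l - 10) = -48*l^2 - 76*l - 20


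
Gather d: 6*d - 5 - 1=6*d - 6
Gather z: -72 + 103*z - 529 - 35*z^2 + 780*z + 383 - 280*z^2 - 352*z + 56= -315*z^2 + 531*z - 162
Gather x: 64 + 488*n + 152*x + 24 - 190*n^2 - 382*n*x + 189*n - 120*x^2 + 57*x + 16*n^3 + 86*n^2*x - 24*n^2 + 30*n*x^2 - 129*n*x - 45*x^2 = 16*n^3 - 214*n^2 + 677*n + x^2*(30*n - 165) + x*(86*n^2 - 511*n + 209) + 88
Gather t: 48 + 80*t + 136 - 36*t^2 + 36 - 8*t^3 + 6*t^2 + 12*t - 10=-8*t^3 - 30*t^2 + 92*t + 210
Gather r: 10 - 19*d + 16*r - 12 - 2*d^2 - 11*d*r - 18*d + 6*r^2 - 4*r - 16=-2*d^2 - 37*d + 6*r^2 + r*(12 - 11*d) - 18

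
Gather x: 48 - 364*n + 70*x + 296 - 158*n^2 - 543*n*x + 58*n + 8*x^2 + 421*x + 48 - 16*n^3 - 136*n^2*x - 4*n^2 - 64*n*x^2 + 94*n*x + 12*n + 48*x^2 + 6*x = -16*n^3 - 162*n^2 - 294*n + x^2*(56 - 64*n) + x*(-136*n^2 - 449*n + 497) + 392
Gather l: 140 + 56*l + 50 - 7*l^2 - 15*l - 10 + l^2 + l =-6*l^2 + 42*l + 180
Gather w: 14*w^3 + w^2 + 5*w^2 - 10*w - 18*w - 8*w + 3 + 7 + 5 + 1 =14*w^3 + 6*w^2 - 36*w + 16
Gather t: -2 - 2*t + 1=-2*t - 1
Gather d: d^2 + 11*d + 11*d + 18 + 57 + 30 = d^2 + 22*d + 105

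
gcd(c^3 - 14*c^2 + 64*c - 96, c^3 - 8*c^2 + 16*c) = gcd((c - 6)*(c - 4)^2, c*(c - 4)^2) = c^2 - 8*c + 16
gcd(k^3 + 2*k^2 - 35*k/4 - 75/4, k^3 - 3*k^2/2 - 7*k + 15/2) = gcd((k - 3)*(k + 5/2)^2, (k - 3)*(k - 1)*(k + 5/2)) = k^2 - k/2 - 15/2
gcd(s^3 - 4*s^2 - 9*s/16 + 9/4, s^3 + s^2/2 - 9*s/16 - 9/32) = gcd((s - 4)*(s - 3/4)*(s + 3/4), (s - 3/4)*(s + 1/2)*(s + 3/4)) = s^2 - 9/16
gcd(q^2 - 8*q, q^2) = q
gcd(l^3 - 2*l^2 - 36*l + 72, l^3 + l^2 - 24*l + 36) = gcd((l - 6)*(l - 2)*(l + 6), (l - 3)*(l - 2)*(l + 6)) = l^2 + 4*l - 12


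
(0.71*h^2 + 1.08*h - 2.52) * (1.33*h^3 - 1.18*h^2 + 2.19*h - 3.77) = 0.9443*h^5 + 0.5986*h^4 - 3.0711*h^3 + 2.6621*h^2 - 9.5904*h + 9.5004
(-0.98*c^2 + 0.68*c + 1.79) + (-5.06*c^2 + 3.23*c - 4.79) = -6.04*c^2 + 3.91*c - 3.0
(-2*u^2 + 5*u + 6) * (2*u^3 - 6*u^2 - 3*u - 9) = -4*u^5 + 22*u^4 - 12*u^3 - 33*u^2 - 63*u - 54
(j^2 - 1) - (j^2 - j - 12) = j + 11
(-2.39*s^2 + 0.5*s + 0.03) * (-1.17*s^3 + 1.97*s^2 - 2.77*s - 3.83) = 2.7963*s^5 - 5.2933*s^4 + 7.5702*s^3 + 7.8278*s^2 - 1.9981*s - 0.1149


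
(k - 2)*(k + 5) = k^2 + 3*k - 10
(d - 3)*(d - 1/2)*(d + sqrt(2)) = d^3 - 7*d^2/2 + sqrt(2)*d^2 - 7*sqrt(2)*d/2 + 3*d/2 + 3*sqrt(2)/2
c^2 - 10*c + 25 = (c - 5)^2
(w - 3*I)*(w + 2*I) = w^2 - I*w + 6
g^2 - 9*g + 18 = (g - 6)*(g - 3)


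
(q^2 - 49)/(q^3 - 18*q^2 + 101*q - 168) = (q + 7)/(q^2 - 11*q + 24)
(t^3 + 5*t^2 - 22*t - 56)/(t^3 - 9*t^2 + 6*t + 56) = (t + 7)/(t - 7)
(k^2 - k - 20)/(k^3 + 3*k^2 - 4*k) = (k - 5)/(k*(k - 1))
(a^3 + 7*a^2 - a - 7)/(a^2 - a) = a + 8 + 7/a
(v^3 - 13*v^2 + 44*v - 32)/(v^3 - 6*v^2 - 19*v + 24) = (v - 4)/(v + 3)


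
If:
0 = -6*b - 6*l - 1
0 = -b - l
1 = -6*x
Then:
No Solution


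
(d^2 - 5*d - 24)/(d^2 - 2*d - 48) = (d + 3)/(d + 6)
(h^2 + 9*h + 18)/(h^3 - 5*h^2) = (h^2 + 9*h + 18)/(h^2*(h - 5))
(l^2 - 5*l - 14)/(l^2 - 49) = (l + 2)/(l + 7)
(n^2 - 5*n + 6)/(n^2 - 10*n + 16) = (n - 3)/(n - 8)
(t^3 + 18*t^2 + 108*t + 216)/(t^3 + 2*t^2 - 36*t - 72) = (t^2 + 12*t + 36)/(t^2 - 4*t - 12)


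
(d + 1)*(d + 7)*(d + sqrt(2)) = d^3 + sqrt(2)*d^2 + 8*d^2 + 7*d + 8*sqrt(2)*d + 7*sqrt(2)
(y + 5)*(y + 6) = y^2 + 11*y + 30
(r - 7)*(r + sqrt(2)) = r^2 - 7*r + sqrt(2)*r - 7*sqrt(2)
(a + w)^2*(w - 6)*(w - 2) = a^2*w^2 - 8*a^2*w + 12*a^2 + 2*a*w^3 - 16*a*w^2 + 24*a*w + w^4 - 8*w^3 + 12*w^2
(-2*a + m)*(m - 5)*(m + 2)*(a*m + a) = -2*a^2*m^3 + 4*a^2*m^2 + 26*a^2*m + 20*a^2 + a*m^4 - 2*a*m^3 - 13*a*m^2 - 10*a*m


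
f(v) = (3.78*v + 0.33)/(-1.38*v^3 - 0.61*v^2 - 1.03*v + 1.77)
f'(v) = (3.78*v + 0.33)*(4.14*v^2 + 1.22*v + 1.03)/(-1.38*v^3 - 0.61*v^2 - 1.03*v + 1.77)^2 + 3.78/(-1.38*v^3 - 0.61*v^2 - 1.03*v + 1.77)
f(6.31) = -0.06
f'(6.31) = 0.02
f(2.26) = -0.45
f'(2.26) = 0.38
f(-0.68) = -0.85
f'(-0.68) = 0.75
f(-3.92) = -0.18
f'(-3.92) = -0.09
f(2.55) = -0.36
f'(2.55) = 0.27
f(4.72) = -0.11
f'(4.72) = 0.05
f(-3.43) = -0.23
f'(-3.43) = -0.13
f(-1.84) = -0.65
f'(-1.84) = -0.45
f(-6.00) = -0.08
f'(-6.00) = -0.03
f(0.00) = 0.19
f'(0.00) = 2.24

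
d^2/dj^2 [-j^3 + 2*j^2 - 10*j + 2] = 4 - 6*j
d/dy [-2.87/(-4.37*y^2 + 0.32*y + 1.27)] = (0.9184 - 25.0838*y)/(-4.37*y^2 + 0.32*y + 1.27)^2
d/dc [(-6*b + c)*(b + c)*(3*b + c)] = -21*b^2 - 4*b*c + 3*c^2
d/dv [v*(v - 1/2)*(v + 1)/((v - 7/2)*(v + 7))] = (4*v^4 + 28*v^3 - 285*v^2 - 98*v + 49)/(4*v^4 + 28*v^3 - 147*v^2 - 686*v + 2401)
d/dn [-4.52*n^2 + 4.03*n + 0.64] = 4.03 - 9.04*n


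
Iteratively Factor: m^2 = (m)*(m)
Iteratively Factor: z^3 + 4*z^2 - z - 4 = (z + 4)*(z^2 - 1) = (z - 1)*(z + 4)*(z + 1)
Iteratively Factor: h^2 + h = (h + 1)*(h)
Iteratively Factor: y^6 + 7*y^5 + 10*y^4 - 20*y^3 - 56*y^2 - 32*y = (y)*(y^5 + 7*y^4 + 10*y^3 - 20*y^2 - 56*y - 32) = y*(y - 2)*(y^4 + 9*y^3 + 28*y^2 + 36*y + 16) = y*(y - 2)*(y + 2)*(y^3 + 7*y^2 + 14*y + 8) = y*(y - 2)*(y + 1)*(y + 2)*(y^2 + 6*y + 8) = y*(y - 2)*(y + 1)*(y + 2)^2*(y + 4)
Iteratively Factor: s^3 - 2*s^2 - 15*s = (s - 5)*(s^2 + 3*s) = (s - 5)*(s + 3)*(s)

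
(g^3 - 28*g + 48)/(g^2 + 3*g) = (g^3 - 28*g + 48)/(g*(g + 3))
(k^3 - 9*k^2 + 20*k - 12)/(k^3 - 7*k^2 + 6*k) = (k - 2)/k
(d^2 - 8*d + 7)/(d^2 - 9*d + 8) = (d - 7)/(d - 8)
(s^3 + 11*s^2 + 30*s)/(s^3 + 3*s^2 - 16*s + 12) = s*(s + 5)/(s^2 - 3*s + 2)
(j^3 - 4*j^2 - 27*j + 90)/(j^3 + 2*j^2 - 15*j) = (j - 6)/j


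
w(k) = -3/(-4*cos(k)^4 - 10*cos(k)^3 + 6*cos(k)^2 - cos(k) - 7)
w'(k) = -3*(-16*sin(k)*cos(k)^3 - 30*sin(k)*cos(k)^2 + 12*sin(k)*cos(k) - sin(k))/(-4*cos(k)^4 - 10*cos(k)^3 + 6*cos(k)^2 - cos(k) - 7)^2 = 3*(15*cos(2*k) + 4*cos(3*k) + 16)*sin(k)/(4*cos(k)^4 + 10*cos(k)^3 - 6*cos(k)^2 + cos(k) + 7)^2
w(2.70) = -0.85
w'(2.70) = 2.53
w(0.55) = 0.25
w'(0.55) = 0.25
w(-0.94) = 0.37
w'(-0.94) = -0.29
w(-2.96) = -0.54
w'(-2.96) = -0.47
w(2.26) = 1.49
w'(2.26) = 9.44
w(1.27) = 0.42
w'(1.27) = 0.03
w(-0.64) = 0.28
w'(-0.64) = -0.29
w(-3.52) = -0.72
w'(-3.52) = 1.62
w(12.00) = 0.26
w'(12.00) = -0.26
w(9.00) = -0.81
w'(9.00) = 2.23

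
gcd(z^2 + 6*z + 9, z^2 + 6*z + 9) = z^2 + 6*z + 9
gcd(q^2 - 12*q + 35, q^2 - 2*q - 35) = q - 7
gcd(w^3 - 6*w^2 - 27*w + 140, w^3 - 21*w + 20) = w^2 + w - 20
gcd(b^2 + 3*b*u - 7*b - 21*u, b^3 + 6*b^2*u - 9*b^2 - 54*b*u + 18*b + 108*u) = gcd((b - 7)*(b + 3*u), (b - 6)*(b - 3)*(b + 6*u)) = 1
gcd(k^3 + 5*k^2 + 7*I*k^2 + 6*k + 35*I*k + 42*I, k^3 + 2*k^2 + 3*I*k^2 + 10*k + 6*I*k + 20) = k + 2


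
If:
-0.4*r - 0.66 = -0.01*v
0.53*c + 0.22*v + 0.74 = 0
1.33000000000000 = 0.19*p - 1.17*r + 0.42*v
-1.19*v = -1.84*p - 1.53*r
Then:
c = -0.69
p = 0.31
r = -1.69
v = -1.69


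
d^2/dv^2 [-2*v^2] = -4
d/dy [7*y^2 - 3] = 14*y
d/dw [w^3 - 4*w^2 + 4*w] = 3*w^2 - 8*w + 4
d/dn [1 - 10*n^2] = -20*n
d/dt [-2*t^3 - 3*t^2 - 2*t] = -6*t^2 - 6*t - 2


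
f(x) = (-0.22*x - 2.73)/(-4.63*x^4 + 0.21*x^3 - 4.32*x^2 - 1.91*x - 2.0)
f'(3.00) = -0.01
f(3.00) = 0.01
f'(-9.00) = 0.00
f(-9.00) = 0.00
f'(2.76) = -0.01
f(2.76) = 0.01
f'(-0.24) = 0.49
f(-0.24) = 1.48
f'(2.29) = -0.03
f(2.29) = 0.02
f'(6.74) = -0.00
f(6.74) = 0.00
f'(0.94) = -0.58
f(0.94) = 0.27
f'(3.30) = -0.01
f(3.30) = 0.01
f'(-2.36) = 0.02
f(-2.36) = 0.01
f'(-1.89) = 0.06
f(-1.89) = 0.03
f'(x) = (-0.22*x - 2.73)*(18.52*x^3 - 0.63*x^2 + 8.64*x + 1.91)/(-4.63*x^4 + 0.21*x^3 - 4.32*x^2 - 1.91*x - 2.0)^2 - 0.22/(-4.63*x^4 + 0.21*x^3 - 4.32*x^2 - 1.91*x - 2.0)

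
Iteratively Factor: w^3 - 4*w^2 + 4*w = (w)*(w^2 - 4*w + 4) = w*(w - 2)*(w - 2)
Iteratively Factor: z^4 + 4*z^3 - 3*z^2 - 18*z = (z + 3)*(z^3 + z^2 - 6*z) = (z - 2)*(z + 3)*(z^2 + 3*z) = z*(z - 2)*(z + 3)*(z + 3)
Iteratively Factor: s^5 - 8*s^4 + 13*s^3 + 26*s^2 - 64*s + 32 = (s - 1)*(s^4 - 7*s^3 + 6*s^2 + 32*s - 32) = (s - 4)*(s - 1)*(s^3 - 3*s^2 - 6*s + 8) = (s - 4)*(s - 1)^2*(s^2 - 2*s - 8) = (s - 4)*(s - 1)^2*(s + 2)*(s - 4)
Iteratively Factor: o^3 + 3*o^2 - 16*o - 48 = (o + 4)*(o^2 - o - 12) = (o - 4)*(o + 4)*(o + 3)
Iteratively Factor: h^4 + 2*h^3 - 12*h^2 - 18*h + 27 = (h - 1)*(h^3 + 3*h^2 - 9*h - 27) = (h - 3)*(h - 1)*(h^2 + 6*h + 9) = (h - 3)*(h - 1)*(h + 3)*(h + 3)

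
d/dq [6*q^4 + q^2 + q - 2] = 24*q^3 + 2*q + 1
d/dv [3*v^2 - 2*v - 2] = 6*v - 2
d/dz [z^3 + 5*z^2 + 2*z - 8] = 3*z^2 + 10*z + 2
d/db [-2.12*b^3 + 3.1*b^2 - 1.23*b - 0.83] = -6.36*b^2 + 6.2*b - 1.23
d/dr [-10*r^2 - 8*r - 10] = -20*r - 8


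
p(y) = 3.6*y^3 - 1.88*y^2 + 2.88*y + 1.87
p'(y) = 10.8*y^2 - 3.76*y + 2.88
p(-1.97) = -38.62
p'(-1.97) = 52.20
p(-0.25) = 0.98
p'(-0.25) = 4.50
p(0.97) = 6.18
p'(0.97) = 9.39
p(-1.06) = -7.58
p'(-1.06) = 19.00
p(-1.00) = -6.49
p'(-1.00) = 17.44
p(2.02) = 29.69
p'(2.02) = 39.35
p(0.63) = 3.84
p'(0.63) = 4.80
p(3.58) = 153.26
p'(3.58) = 127.84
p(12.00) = 5986.51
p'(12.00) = 1512.96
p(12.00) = 5986.51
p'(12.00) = 1512.96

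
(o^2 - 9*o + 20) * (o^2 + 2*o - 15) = o^4 - 7*o^3 - 13*o^2 + 175*o - 300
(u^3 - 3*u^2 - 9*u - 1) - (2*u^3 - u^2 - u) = -u^3 - 2*u^2 - 8*u - 1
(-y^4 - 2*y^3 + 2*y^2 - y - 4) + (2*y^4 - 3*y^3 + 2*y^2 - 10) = y^4 - 5*y^3 + 4*y^2 - y - 14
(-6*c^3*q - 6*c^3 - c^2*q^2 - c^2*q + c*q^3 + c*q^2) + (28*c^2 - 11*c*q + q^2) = -6*c^3*q - 6*c^3 - c^2*q^2 - c^2*q + 28*c^2 + c*q^3 + c*q^2 - 11*c*q + q^2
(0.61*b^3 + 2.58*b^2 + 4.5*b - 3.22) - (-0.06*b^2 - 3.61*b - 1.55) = 0.61*b^3 + 2.64*b^2 + 8.11*b - 1.67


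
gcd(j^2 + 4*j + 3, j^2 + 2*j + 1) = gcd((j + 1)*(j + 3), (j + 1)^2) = j + 1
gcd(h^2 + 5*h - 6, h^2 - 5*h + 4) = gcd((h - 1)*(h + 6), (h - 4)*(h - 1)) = h - 1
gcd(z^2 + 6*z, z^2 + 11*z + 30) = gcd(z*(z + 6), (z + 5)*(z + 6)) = z + 6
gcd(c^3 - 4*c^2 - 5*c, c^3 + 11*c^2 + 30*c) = c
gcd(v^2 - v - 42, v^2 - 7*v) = v - 7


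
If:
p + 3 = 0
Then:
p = -3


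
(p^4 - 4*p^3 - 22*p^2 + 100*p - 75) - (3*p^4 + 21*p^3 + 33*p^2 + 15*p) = -2*p^4 - 25*p^3 - 55*p^2 + 85*p - 75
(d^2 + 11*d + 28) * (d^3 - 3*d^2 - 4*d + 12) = d^5 + 8*d^4 - 9*d^3 - 116*d^2 + 20*d + 336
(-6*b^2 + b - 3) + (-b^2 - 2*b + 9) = -7*b^2 - b + 6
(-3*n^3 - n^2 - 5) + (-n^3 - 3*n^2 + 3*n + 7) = -4*n^3 - 4*n^2 + 3*n + 2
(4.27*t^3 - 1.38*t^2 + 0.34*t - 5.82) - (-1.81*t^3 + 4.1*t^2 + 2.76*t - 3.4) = 6.08*t^3 - 5.48*t^2 - 2.42*t - 2.42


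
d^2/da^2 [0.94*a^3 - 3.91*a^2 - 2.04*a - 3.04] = 5.64*a - 7.82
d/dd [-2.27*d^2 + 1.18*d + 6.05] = 1.18 - 4.54*d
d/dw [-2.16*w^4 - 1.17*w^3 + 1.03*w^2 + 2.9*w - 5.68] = -8.64*w^3 - 3.51*w^2 + 2.06*w + 2.9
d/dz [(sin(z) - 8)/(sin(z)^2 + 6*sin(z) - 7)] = (16*sin(z) + cos(z)^2 + 40)*cos(z)/(sin(z)^2 + 6*sin(z) - 7)^2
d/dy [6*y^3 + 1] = 18*y^2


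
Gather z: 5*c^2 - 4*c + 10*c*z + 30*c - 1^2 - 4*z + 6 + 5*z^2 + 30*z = 5*c^2 + 26*c + 5*z^2 + z*(10*c + 26) + 5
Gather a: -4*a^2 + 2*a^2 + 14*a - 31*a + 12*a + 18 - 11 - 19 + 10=-2*a^2 - 5*a - 2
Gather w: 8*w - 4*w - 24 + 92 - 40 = 4*w + 28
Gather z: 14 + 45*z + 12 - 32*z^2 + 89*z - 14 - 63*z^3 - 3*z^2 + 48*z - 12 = -63*z^3 - 35*z^2 + 182*z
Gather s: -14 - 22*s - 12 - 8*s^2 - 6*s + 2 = -8*s^2 - 28*s - 24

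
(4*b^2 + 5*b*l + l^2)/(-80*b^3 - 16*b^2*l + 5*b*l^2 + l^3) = (-b - l)/(20*b^2 - b*l - l^2)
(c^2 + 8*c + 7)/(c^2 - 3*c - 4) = (c + 7)/(c - 4)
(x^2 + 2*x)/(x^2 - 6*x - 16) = x/(x - 8)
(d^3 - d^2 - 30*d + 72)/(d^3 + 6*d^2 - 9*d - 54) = (d - 4)/(d + 3)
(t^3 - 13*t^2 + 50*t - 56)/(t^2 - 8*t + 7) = (t^2 - 6*t + 8)/(t - 1)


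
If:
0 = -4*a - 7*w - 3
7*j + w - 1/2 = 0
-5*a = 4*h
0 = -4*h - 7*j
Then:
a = 13/62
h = -65/248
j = 65/434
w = -17/31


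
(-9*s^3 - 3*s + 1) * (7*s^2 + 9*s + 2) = -63*s^5 - 81*s^4 - 39*s^3 - 20*s^2 + 3*s + 2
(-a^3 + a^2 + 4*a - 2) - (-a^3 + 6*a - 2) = a^2 - 2*a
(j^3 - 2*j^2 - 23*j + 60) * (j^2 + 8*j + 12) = j^5 + 6*j^4 - 27*j^3 - 148*j^2 + 204*j + 720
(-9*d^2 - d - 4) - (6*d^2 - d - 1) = -15*d^2 - 3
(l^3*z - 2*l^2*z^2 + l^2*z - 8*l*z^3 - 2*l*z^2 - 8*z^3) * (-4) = -4*l^3*z + 8*l^2*z^2 - 4*l^2*z + 32*l*z^3 + 8*l*z^2 + 32*z^3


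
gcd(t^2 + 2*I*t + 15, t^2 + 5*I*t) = t + 5*I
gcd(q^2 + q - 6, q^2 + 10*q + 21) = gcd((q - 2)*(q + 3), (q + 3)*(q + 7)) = q + 3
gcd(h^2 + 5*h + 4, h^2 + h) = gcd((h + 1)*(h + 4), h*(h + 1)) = h + 1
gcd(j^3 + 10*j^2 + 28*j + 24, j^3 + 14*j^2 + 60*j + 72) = j^2 + 8*j + 12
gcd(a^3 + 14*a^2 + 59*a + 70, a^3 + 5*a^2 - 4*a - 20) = a^2 + 7*a + 10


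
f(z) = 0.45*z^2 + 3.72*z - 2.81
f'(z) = 0.9*z + 3.72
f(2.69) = 10.45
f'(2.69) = 6.14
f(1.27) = 2.64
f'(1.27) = 4.86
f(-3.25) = -10.15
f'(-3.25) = 0.80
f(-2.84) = -9.75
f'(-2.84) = 1.16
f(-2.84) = -9.75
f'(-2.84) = 1.16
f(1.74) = 5.03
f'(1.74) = 5.29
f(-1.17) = -6.55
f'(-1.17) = 2.67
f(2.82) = 11.26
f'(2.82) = 6.26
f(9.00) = 67.12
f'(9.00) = 11.82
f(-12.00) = 17.35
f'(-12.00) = -7.08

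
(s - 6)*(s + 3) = s^2 - 3*s - 18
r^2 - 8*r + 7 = (r - 7)*(r - 1)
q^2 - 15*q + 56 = (q - 8)*(q - 7)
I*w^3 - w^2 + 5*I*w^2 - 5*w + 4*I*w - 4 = (w + 4)*(w + I)*(I*w + I)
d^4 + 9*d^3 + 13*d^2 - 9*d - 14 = (d - 1)*(d + 1)*(d + 2)*(d + 7)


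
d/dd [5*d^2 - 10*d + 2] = 10*d - 10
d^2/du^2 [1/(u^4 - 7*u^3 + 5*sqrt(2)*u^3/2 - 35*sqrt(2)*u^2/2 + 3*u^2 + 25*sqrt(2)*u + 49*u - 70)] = 4*((-12*u^2 - 15*sqrt(2)*u + 42*u - 6 + 35*sqrt(2))*(2*u^4 - 14*u^3 + 5*sqrt(2)*u^3 - 35*sqrt(2)*u^2 + 6*u^2 + 50*sqrt(2)*u + 98*u - 140) + (8*u^3 - 42*u^2 + 15*sqrt(2)*u^2 - 70*sqrt(2)*u + 12*u + 50*sqrt(2) + 98)^2)/(2*u^4 - 14*u^3 + 5*sqrt(2)*u^3 - 35*sqrt(2)*u^2 + 6*u^2 + 50*sqrt(2)*u + 98*u - 140)^3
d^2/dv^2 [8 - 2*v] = 0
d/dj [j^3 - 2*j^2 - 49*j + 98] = 3*j^2 - 4*j - 49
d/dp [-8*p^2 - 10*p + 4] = -16*p - 10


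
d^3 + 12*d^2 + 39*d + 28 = (d + 1)*(d + 4)*(d + 7)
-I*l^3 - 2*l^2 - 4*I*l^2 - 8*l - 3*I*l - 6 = (l + 3)*(l - 2*I)*(-I*l - I)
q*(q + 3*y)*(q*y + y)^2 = q^4*y^2 + 3*q^3*y^3 + 2*q^3*y^2 + 6*q^2*y^3 + q^2*y^2 + 3*q*y^3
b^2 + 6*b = b*(b + 6)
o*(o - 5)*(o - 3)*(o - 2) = o^4 - 10*o^3 + 31*o^2 - 30*o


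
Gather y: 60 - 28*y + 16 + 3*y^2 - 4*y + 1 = 3*y^2 - 32*y + 77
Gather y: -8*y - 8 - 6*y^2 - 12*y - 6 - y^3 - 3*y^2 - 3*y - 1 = -y^3 - 9*y^2 - 23*y - 15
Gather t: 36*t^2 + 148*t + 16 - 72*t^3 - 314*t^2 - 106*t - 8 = -72*t^3 - 278*t^2 + 42*t + 8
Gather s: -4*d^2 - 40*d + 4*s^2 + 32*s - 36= -4*d^2 - 40*d + 4*s^2 + 32*s - 36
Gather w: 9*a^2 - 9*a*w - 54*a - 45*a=9*a^2 - 9*a*w - 99*a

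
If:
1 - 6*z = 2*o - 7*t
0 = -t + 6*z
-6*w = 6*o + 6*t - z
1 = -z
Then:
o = -35/2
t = -6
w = 70/3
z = -1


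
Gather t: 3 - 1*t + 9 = 12 - t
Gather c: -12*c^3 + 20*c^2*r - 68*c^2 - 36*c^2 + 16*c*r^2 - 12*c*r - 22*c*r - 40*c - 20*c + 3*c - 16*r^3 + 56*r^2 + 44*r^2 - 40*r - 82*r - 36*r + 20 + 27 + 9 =-12*c^3 + c^2*(20*r - 104) + c*(16*r^2 - 34*r - 57) - 16*r^3 + 100*r^2 - 158*r + 56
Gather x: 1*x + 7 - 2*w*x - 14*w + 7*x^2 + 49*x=-14*w + 7*x^2 + x*(50 - 2*w) + 7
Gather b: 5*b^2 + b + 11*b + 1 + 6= 5*b^2 + 12*b + 7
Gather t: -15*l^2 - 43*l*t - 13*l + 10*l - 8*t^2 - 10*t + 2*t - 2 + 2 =-15*l^2 - 3*l - 8*t^2 + t*(-43*l - 8)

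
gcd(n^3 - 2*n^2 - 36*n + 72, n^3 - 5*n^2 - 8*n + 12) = n - 6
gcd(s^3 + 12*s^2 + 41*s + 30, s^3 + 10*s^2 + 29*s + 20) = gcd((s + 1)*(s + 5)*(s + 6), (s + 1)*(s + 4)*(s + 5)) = s^2 + 6*s + 5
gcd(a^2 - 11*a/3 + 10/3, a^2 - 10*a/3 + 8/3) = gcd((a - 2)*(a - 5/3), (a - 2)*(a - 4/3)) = a - 2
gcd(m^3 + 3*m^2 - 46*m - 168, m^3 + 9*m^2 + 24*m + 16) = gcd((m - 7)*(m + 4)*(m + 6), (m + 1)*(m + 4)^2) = m + 4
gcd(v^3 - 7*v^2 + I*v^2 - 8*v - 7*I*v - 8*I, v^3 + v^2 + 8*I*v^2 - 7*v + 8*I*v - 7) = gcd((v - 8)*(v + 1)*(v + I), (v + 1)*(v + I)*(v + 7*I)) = v^2 + v*(1 + I) + I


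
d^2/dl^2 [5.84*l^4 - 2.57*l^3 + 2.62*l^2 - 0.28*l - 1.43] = 70.08*l^2 - 15.42*l + 5.24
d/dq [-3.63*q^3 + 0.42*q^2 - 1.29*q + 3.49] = -10.89*q^2 + 0.84*q - 1.29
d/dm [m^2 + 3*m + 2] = 2*m + 3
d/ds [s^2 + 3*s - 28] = 2*s + 3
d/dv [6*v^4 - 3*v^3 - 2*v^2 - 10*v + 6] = 24*v^3 - 9*v^2 - 4*v - 10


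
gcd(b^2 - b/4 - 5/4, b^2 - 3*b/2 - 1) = 1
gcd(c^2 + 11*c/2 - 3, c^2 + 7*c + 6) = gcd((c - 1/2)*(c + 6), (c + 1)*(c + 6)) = c + 6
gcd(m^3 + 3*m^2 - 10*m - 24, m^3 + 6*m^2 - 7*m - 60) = m^2 + m - 12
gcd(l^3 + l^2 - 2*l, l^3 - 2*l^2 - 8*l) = l^2 + 2*l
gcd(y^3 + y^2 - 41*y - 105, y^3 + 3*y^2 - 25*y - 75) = y^2 + 8*y + 15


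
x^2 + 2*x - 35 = (x - 5)*(x + 7)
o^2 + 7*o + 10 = (o + 2)*(o + 5)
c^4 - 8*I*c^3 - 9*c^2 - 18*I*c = c*(c - 6*I)*(c - 3*I)*(c + I)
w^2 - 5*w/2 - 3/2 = (w - 3)*(w + 1/2)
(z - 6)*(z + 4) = z^2 - 2*z - 24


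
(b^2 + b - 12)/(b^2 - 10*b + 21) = (b + 4)/(b - 7)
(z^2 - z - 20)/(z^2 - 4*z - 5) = (z + 4)/(z + 1)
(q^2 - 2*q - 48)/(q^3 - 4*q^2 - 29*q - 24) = (q + 6)/(q^2 + 4*q + 3)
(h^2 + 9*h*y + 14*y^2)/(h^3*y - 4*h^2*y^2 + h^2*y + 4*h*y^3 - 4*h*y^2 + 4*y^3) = (h^2 + 9*h*y + 14*y^2)/(y*(h^3 - 4*h^2*y + h^2 + 4*h*y^2 - 4*h*y + 4*y^2))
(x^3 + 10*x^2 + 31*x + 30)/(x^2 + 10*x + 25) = (x^2 + 5*x + 6)/(x + 5)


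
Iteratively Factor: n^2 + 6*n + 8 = (n + 2)*(n + 4)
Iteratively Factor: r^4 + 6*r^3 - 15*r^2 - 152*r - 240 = (r - 5)*(r^3 + 11*r^2 + 40*r + 48) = (r - 5)*(r + 4)*(r^2 + 7*r + 12) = (r - 5)*(r + 3)*(r + 4)*(r + 4)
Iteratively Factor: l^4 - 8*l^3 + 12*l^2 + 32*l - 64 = (l + 2)*(l^3 - 10*l^2 + 32*l - 32) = (l - 2)*(l + 2)*(l^2 - 8*l + 16) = (l - 4)*(l - 2)*(l + 2)*(l - 4)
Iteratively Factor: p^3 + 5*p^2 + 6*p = (p + 3)*(p^2 + 2*p) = p*(p + 3)*(p + 2)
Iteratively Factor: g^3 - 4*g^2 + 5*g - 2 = (g - 1)*(g^2 - 3*g + 2) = (g - 1)^2*(g - 2)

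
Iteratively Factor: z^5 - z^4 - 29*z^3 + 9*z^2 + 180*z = (z)*(z^4 - z^3 - 29*z^2 + 9*z + 180) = z*(z - 3)*(z^3 + 2*z^2 - 23*z - 60) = z*(z - 3)*(z + 3)*(z^2 - z - 20) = z*(z - 5)*(z - 3)*(z + 3)*(z + 4)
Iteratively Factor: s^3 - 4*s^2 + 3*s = (s)*(s^2 - 4*s + 3) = s*(s - 3)*(s - 1)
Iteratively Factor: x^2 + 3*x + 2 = (x + 2)*(x + 1)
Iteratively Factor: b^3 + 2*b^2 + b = (b)*(b^2 + 2*b + 1) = b*(b + 1)*(b + 1)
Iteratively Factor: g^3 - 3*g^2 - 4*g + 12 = (g + 2)*(g^2 - 5*g + 6) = (g - 3)*(g + 2)*(g - 2)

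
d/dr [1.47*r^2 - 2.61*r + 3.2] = 2.94*r - 2.61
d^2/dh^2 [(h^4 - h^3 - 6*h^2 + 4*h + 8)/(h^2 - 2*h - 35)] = 2*(h^6 - 6*h^5 - 93*h^4 + 513*h^3 + 6534*h^2 - 3303*h - 7318)/(h^6 - 6*h^5 - 93*h^4 + 412*h^3 + 3255*h^2 - 7350*h - 42875)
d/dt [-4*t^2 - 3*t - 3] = -8*t - 3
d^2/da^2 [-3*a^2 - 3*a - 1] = -6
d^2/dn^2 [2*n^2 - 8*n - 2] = 4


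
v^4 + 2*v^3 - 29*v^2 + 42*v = v*(v - 3)*(v - 2)*(v + 7)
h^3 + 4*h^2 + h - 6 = (h - 1)*(h + 2)*(h + 3)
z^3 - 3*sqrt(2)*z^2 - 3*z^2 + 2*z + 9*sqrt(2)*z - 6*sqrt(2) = (z - 2)*(z - 1)*(z - 3*sqrt(2))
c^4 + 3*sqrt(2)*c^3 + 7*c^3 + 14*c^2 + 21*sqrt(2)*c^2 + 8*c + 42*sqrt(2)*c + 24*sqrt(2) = (c + 1)*(c + 2)*(c + 4)*(c + 3*sqrt(2))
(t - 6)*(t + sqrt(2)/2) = t^2 - 6*t + sqrt(2)*t/2 - 3*sqrt(2)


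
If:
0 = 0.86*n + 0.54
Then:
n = -0.63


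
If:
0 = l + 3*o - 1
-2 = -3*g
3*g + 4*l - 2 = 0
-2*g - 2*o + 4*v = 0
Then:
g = 2/3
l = 0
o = 1/3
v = 1/2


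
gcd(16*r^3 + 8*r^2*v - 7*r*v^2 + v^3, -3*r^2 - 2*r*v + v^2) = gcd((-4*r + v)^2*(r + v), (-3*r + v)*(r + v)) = r + v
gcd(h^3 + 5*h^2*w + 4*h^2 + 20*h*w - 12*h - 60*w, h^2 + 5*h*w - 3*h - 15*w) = h + 5*w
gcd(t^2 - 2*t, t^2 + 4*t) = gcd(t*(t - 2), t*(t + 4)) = t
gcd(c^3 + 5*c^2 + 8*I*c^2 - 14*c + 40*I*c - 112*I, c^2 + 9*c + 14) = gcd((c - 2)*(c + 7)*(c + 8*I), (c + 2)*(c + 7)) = c + 7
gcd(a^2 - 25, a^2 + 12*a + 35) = a + 5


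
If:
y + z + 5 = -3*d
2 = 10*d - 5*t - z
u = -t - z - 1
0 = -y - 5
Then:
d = -z/3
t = -13*z/15 - 2/5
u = -2*z/15 - 3/5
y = -5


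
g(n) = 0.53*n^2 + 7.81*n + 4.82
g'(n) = 1.06*n + 7.81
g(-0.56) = 0.61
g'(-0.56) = 7.22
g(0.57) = 9.44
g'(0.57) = 8.41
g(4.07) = 45.39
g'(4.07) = 12.12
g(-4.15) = -18.46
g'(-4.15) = 3.41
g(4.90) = 55.81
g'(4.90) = 13.00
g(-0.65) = -0.03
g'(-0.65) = 7.12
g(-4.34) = -19.09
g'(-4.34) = 3.21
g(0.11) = 5.69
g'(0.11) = 7.93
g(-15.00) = 6.92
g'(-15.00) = -8.09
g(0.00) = 4.82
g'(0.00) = 7.81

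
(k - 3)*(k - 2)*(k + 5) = k^3 - 19*k + 30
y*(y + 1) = y^2 + y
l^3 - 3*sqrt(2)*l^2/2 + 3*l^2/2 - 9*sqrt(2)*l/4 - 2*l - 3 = (l + 3/2)*(l - 2*sqrt(2))*(l + sqrt(2)/2)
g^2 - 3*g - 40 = (g - 8)*(g + 5)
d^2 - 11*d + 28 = (d - 7)*(d - 4)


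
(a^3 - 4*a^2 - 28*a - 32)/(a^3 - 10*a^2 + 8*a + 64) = (a + 2)/(a - 4)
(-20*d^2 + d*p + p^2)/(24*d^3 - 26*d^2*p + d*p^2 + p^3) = (5*d + p)/(-6*d^2 + 5*d*p + p^2)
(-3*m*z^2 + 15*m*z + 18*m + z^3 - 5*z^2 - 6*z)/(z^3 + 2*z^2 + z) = (-3*m*z + 18*m + z^2 - 6*z)/(z*(z + 1))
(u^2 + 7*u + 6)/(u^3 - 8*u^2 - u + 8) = (u + 6)/(u^2 - 9*u + 8)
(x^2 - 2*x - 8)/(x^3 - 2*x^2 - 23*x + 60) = (x + 2)/(x^2 + 2*x - 15)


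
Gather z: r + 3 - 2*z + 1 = r - 2*z + 4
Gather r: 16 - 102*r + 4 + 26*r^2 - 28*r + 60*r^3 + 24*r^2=60*r^3 + 50*r^2 - 130*r + 20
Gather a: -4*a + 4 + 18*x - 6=-4*a + 18*x - 2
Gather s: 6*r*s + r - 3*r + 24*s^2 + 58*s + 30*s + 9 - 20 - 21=-2*r + 24*s^2 + s*(6*r + 88) - 32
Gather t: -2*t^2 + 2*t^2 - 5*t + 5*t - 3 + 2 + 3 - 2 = 0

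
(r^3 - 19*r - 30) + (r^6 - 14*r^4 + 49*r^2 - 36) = r^6 - 14*r^4 + r^3 + 49*r^2 - 19*r - 66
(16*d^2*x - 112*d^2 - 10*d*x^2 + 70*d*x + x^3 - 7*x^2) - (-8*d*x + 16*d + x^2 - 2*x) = 16*d^2*x - 112*d^2 - 10*d*x^2 + 78*d*x - 16*d + x^3 - 8*x^2 + 2*x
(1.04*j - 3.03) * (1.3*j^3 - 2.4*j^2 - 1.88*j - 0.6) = 1.352*j^4 - 6.435*j^3 + 5.3168*j^2 + 5.0724*j + 1.818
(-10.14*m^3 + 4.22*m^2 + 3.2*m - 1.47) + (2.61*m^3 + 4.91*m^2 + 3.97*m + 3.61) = -7.53*m^3 + 9.13*m^2 + 7.17*m + 2.14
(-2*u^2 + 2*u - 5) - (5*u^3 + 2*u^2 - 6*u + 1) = -5*u^3 - 4*u^2 + 8*u - 6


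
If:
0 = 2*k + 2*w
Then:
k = -w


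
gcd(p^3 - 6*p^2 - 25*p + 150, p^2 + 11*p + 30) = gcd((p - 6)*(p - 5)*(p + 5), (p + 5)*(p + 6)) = p + 5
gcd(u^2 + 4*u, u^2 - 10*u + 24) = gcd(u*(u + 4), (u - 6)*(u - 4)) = 1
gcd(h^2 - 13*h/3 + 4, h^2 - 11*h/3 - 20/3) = 1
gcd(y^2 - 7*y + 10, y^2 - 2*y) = y - 2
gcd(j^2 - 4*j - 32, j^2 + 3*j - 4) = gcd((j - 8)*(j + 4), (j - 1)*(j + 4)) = j + 4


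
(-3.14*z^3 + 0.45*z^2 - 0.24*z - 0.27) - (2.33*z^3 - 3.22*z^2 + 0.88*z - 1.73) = -5.47*z^3 + 3.67*z^2 - 1.12*z + 1.46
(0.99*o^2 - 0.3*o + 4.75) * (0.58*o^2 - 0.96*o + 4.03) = 0.5742*o^4 - 1.1244*o^3 + 7.0327*o^2 - 5.769*o + 19.1425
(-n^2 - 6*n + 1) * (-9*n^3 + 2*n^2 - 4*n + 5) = 9*n^5 + 52*n^4 - 17*n^3 + 21*n^2 - 34*n + 5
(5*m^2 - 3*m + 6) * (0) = 0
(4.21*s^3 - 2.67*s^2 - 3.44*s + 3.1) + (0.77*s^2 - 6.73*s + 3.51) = 4.21*s^3 - 1.9*s^2 - 10.17*s + 6.61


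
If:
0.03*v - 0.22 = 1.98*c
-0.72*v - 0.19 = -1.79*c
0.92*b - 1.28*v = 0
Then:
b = -0.78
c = -0.12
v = -0.56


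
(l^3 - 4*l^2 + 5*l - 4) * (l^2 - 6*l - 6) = l^5 - 10*l^4 + 23*l^3 - 10*l^2 - 6*l + 24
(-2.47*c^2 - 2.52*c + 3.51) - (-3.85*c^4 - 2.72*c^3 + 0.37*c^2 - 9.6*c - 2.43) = 3.85*c^4 + 2.72*c^3 - 2.84*c^2 + 7.08*c + 5.94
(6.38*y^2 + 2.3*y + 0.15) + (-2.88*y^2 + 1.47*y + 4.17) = 3.5*y^2 + 3.77*y + 4.32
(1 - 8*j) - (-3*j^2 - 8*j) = 3*j^2 + 1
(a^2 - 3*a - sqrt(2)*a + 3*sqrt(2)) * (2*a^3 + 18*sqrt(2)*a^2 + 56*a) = 2*a^5 - 6*a^4 + 16*sqrt(2)*a^4 - 48*sqrt(2)*a^3 + 20*a^3 - 56*sqrt(2)*a^2 - 60*a^2 + 168*sqrt(2)*a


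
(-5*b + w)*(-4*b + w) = 20*b^2 - 9*b*w + w^2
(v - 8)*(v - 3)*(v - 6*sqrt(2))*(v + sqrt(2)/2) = v^4 - 11*v^3 - 11*sqrt(2)*v^3/2 + 18*v^2 + 121*sqrt(2)*v^2/2 - 132*sqrt(2)*v + 66*v - 144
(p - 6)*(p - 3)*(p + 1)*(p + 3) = p^4 - 5*p^3 - 15*p^2 + 45*p + 54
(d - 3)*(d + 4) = d^2 + d - 12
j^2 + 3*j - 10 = (j - 2)*(j + 5)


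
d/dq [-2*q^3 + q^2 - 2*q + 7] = -6*q^2 + 2*q - 2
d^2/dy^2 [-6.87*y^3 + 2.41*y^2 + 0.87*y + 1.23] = 4.82 - 41.22*y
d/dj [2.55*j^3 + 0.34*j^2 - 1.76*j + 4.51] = 7.65*j^2 + 0.68*j - 1.76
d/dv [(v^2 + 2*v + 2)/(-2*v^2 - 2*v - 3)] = 2*(v^2 + v - 1)/(4*v^4 + 8*v^3 + 16*v^2 + 12*v + 9)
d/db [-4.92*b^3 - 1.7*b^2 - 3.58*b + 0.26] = -14.76*b^2 - 3.4*b - 3.58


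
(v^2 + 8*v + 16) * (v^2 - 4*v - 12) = v^4 + 4*v^3 - 28*v^2 - 160*v - 192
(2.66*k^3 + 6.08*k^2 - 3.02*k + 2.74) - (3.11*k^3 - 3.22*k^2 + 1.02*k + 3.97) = -0.45*k^3 + 9.3*k^2 - 4.04*k - 1.23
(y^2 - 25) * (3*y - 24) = 3*y^3 - 24*y^2 - 75*y + 600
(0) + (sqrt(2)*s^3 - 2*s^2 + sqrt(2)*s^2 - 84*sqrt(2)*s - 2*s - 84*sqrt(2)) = sqrt(2)*s^3 - 2*s^2 + sqrt(2)*s^2 - 84*sqrt(2)*s - 2*s - 84*sqrt(2)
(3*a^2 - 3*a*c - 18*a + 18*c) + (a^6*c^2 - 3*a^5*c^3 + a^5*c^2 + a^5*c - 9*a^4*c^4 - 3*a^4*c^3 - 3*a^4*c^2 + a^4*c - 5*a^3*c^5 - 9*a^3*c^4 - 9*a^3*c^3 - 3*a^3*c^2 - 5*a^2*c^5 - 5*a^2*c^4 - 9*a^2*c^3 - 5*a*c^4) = a^6*c^2 - 3*a^5*c^3 + a^5*c^2 + a^5*c - 9*a^4*c^4 - 3*a^4*c^3 - 3*a^4*c^2 + a^4*c - 5*a^3*c^5 - 9*a^3*c^4 - 9*a^3*c^3 - 3*a^3*c^2 - 5*a^2*c^5 - 5*a^2*c^4 - 9*a^2*c^3 + 3*a^2 - 5*a*c^4 - 3*a*c - 18*a + 18*c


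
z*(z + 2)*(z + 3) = z^3 + 5*z^2 + 6*z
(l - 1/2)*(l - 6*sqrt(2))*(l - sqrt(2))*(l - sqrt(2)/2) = l^4 - 15*sqrt(2)*l^3/2 - l^3/2 + 15*sqrt(2)*l^2/4 + 19*l^2 - 19*l/2 - 6*sqrt(2)*l + 3*sqrt(2)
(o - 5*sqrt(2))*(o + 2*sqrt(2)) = o^2 - 3*sqrt(2)*o - 20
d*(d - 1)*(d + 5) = d^3 + 4*d^2 - 5*d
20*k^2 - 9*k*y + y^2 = (-5*k + y)*(-4*k + y)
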